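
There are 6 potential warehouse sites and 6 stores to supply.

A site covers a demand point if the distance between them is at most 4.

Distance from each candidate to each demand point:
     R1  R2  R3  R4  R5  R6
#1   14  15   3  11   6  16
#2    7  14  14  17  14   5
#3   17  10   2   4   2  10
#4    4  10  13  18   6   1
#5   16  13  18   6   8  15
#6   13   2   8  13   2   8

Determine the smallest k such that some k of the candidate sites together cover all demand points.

Coverage sets (demand points within 4 of each site):
  #1: {R3}
  #2: {}
  #3: {R3, R4, R5}
  #4: {R1, R6}
  #5: {}
  #6: {R2, R5}
No 2 sites suffice: every size-2 union leaves at least one demand point uncovered.
But {#3, #4, #6} covers everything, so the minimum is 3.

3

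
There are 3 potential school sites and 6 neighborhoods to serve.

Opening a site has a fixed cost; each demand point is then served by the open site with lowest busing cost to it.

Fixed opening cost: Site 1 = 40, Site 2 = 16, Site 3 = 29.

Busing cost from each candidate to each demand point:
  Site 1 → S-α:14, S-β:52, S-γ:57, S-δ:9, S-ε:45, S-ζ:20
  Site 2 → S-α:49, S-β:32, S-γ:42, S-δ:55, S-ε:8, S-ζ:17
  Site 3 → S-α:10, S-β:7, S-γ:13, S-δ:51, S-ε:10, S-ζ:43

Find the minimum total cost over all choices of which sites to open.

138

Open {Site 1, Site 3}: assign each demand point to its cheapest open site.
  S-α→Site 3 10, S-β→Site 3 7, S-γ→Site 3 13, S-δ→Site 1 9, S-ε→Site 3 10, S-ζ→Site 1 20
  busing cost 69, fixed 69 → total 138.
Compare {Site 1, Site 2, Site 3}: busing cost 64 + fixed 85 = 149.
Compare {Site 2, Site 3}: busing cost 106 + fixed 45 = 151.
Compare {Site 3}: busing cost 134 + fixed 29 = 163.
All other subsets cost ≥ 149. Minimum total cost: 138.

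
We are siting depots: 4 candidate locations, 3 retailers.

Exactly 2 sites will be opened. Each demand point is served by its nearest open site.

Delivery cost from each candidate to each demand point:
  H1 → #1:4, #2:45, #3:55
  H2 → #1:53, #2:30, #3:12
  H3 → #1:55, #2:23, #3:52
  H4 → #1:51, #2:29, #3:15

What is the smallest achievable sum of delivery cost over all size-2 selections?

Open {H1, H2}.
  #1→H1 4, #2→H2 30, #3→H2 12  ⇒ total 46.
Compare {H1, H4}: total 48.
Compare {H1, H3}: total 79.
No size-2 selection does better; minimum is 46.

46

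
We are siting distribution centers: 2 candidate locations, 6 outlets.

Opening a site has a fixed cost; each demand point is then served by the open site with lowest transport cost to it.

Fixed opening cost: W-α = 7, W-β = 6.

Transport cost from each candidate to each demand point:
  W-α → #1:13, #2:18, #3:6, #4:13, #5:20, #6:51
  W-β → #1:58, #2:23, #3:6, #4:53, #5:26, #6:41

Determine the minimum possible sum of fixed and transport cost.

Open {W-α, W-β}: assign each demand point to its cheapest open site.
  #1→W-α 13, #2→W-α 18, #3→W-α 6, #4→W-α 13, #5→W-α 20, #6→W-β 41
  transport cost 111, fixed 13 → total 124.
Compare {W-α}: transport cost 121 + fixed 7 = 128.
Compare {W-β}: transport cost 207 + fixed 6 = 213.

124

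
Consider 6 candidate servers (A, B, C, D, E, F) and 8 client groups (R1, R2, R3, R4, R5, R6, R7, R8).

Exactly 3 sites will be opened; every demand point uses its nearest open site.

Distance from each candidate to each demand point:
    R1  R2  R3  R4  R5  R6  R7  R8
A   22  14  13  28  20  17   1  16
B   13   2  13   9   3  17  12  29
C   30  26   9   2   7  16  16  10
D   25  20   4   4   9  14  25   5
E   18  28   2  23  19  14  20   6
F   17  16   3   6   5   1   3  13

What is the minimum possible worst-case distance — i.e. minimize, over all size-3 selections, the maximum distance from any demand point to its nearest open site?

Open {A, B, F}.
  Farthest demand point is R1 at distance 13 (to B); all others are ≤ 13.
With {B, C, F} the worst case is 13.
With {B, D, F} the worst case is 13.
No size-3 selection achieves below 13.

13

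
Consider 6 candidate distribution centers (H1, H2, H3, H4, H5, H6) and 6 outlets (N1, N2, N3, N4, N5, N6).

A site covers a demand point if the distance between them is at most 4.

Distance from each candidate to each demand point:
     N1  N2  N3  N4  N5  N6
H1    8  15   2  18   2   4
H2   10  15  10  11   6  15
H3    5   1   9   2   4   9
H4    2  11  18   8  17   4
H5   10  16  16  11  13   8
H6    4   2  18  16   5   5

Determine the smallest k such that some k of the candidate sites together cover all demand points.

3

Coverage sets (demand points within 4 of each site):
  H1: {N3, N5, N6}
  H2: {}
  H3: {N2, N4, N5}
  H4: {N1, N6}
  H5: {}
  H6: {N1, N2}
No 2 sites suffice: every size-2 union leaves at least one demand point uncovered.
But {H1, H3, H4} covers everything, so the minimum is 3.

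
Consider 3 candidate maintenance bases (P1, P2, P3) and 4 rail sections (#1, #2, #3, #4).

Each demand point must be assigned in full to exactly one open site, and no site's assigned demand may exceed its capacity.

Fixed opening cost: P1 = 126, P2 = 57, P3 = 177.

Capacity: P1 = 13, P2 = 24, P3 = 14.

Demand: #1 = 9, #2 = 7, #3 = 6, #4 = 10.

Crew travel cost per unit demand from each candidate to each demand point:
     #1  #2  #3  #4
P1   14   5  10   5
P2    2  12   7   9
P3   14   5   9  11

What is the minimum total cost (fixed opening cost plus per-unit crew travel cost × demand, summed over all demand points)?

Open {P1, P2}; cheapest assignment that respects the capacities:
  P1 (cap 13, load 10): #4 — cost 10×5 = 50
  P2 (cap 24, load 22): #1, #2, #3 — cost 9×2 + 7×12 + 6×7 = 144
  Shipping 194, fixed 183 → total 377.
  Any other capacity-feasible assignment to {P1, P2} ships for at least 194.
Compare {P2, P3}: its best feasible assignment gives total 431.
Compare {P1, P2, P3}: its best feasible assignment gives total 505.
Every other set of open sites that can feasibly serve all demand totals ≥ 431 even under its best assignment. Minimum: 377.

377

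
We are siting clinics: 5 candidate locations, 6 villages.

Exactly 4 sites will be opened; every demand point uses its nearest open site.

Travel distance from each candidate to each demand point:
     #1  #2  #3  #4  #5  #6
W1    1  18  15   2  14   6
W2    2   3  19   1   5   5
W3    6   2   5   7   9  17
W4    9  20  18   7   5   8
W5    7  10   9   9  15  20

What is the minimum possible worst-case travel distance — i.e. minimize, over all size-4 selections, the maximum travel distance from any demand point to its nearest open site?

5

Open {W1, W2, W3, W4}.
  Farthest demand point is #3 at travel distance 5 (to W3); all others are ≤ 5.
With {W1, W2, W3, W5} the worst case is 5.
With {W2, W3, W4, W5} the worst case is 5.
No size-4 selection achieves below 5.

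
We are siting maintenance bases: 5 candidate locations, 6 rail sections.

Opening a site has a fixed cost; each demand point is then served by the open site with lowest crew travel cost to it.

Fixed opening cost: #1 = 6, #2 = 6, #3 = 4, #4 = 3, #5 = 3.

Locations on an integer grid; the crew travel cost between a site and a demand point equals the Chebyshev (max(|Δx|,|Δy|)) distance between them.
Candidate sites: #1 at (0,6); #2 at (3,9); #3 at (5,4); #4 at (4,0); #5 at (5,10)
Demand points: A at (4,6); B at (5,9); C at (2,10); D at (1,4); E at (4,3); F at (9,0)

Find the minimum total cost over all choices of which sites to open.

Open {#3, #5}: assign each demand point to its cheapest open site.
  A→#3 2, B→#5 1, C→#5 3, D→#3 4, E→#3 1, F→#3 4
  crew travel cost 15, fixed 7 → total 22.
Compare {#2, #3}: crew travel cost 14 + fixed 10 = 24.
Compare {#3, #4, #5}: crew travel cost 15 + fixed 10 = 25.
Compare {#3}: crew travel cost 22 + fixed 4 = 26.
All other subsets cost ≥ 24. Minimum total cost: 22.

22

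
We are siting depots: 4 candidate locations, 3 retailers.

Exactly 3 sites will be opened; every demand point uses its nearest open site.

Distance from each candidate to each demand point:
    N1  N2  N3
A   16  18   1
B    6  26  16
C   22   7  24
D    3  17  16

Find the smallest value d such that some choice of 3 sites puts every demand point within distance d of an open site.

7

Open {A, B, C}.
  Farthest demand point is N2 at distance 7 (to C); all others are ≤ 7.
With {A, C, D} the worst case is 7.
With {B, C, D} the worst case is 16.
No size-3 selection achieves below 7.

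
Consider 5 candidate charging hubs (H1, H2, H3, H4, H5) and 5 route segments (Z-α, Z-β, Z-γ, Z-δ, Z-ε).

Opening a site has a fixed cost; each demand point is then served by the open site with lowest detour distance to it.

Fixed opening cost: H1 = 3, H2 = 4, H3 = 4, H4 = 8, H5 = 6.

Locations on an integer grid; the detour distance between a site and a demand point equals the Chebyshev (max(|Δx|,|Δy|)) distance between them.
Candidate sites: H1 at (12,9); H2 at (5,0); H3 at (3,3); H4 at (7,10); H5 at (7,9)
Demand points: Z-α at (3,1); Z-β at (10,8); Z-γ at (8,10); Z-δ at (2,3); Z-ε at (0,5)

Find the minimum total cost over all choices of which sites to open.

19

Open {H1, H3}: assign each demand point to its cheapest open site.
  Z-α→H3 2, Z-β→H1 2, Z-γ→H1 4, Z-δ→H3 1, Z-ε→H3 3
  detour distance 12, fixed 7 → total 19.
Compare {H3, H5}: detour distance 10 + fixed 10 = 20.
Compare {H3, H4}: detour distance 10 + fixed 12 = 22.
Compare {H1, H3, H5}: detour distance 9 + fixed 13 = 22.
All other subsets cost ≥ 20. Minimum total cost: 19.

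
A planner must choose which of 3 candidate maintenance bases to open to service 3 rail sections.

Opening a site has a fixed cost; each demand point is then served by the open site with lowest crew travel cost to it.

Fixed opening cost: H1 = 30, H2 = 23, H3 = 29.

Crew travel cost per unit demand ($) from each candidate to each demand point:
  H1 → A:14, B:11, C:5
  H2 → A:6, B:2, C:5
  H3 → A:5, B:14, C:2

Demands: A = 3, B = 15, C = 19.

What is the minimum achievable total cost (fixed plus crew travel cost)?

Open {H2, H3}: assign each demand point to its cheapest open site.
  A→H3 3×5=15, B→H2 15×2=30, C→H3 19×2=38
  crew travel cost 83, fixed 52 → total 135.
Compare {H1, H2, H3}: crew travel cost 83 + fixed 82 = 165.
Compare {H2}: crew travel cost 143 + fixed 23 = 166.
Compare {H1, H2}: crew travel cost 143 + fixed 53 = 196.
All other subsets cost ≥ 165. Minimum total cost: 135.

135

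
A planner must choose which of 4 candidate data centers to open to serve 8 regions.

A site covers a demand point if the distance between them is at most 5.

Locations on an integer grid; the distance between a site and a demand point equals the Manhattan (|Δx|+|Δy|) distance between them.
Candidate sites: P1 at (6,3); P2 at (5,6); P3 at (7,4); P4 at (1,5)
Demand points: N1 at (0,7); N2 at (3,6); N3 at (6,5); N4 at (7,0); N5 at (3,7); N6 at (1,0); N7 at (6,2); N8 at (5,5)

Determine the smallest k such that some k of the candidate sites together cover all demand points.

Coverage sets (demand points within 5 of each site):
  P1: {N3, N4, N7, N8}
  P2: {N2, N3, N5, N7, N8}
  P3: {N3, N4, N7, N8}
  P4: {N1, N2, N3, N5, N6, N8}
No single site covers all 8 demand points.
But {P1, P4} covers everything, so the minimum is 2.

2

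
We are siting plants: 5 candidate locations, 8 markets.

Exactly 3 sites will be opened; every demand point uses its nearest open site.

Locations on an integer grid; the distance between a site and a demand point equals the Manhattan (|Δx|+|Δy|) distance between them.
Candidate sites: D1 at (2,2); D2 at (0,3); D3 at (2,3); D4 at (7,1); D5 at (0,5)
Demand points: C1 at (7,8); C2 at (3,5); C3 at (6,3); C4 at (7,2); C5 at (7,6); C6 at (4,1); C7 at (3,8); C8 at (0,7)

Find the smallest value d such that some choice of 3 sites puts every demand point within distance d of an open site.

7

Open {D1, D2, D4}.
  Farthest demand point is C1 at distance 7 (to D4); all others are ≤ 7.
With {D1, D3, D4} the worst case is 7.
With {D1, D4, D5} the worst case is 7.
No size-3 selection achieves below 7.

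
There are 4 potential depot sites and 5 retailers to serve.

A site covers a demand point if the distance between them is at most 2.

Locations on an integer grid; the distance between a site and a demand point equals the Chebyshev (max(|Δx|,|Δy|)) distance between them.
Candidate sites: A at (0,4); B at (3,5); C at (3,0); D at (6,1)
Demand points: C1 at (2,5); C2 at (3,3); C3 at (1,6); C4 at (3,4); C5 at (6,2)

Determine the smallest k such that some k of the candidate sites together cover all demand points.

2

Coverage sets (demand points within 2 of each site):
  A: {C1, C3}
  B: {C1, C2, C3, C4}
  C: {}
  D: {C5}
No single site covers all 5 demand points.
But {B, D} covers everything, so the minimum is 2.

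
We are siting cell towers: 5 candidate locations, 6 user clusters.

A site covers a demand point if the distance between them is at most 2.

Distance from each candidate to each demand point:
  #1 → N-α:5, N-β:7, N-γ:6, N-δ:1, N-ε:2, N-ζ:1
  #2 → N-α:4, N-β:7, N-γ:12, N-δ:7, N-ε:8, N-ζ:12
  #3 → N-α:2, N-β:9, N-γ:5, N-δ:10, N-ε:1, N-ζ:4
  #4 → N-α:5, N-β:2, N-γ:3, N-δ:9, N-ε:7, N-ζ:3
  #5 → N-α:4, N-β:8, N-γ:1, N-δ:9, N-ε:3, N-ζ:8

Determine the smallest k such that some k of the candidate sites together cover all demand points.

4

Coverage sets (demand points within 2 of each site):
  #1: {N-δ, N-ε, N-ζ}
  #2: {}
  #3: {N-α, N-ε}
  #4: {N-β}
  #5: {N-γ}
No 3 sites suffice: every size-3 union leaves at least one demand point uncovered.
But {#1, #3, #4, #5} covers everything, so the minimum is 4.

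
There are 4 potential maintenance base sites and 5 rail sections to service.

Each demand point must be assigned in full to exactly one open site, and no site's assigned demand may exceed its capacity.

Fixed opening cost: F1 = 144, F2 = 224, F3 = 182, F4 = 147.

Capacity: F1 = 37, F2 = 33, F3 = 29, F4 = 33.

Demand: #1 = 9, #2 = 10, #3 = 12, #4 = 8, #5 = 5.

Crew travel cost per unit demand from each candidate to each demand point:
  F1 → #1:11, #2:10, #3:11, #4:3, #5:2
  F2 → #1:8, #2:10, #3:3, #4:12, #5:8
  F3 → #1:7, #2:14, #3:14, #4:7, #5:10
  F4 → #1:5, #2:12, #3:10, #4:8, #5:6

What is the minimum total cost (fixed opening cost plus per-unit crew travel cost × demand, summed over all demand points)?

Open {F1, F4}; cheapest assignment that respects the capacities:
  F1 (cap 37, load 23): #2, #4, #5 — cost 10×10 + 8×3 + 5×2 = 134
  F4 (cap 33, load 21): #1, #3 — cost 9×5 + 12×10 = 165
  Shipping 299, fixed 291 → total 590.
  Any other capacity-feasible assignment to {F1, F4} ships for at least 299.
Compare {F1, F2}: its best feasible assignment gives total 610.
Compare {F2, F4}: its best feasible assignment gives total 646.
Every other set of open sites that can feasibly serve all demand totals ≥ 610 even under its best assignment. Minimum: 590.

590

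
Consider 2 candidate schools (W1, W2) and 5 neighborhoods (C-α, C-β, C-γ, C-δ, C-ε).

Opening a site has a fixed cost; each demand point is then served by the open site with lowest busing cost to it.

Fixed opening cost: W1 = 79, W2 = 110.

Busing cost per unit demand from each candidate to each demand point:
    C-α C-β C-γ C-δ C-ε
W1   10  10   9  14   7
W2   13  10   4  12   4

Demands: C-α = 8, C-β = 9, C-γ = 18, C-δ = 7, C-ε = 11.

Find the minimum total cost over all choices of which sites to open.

504

Open {W2}: assign each demand point to its cheapest open site.
  C-α→W2 8×13=104, C-β→W2 9×10=90, C-γ→W2 18×4=72, C-δ→W2 7×12=84, C-ε→W2 11×4=44
  busing cost 394, fixed 110 → total 504.
Compare {W1, W2}: busing cost 370 + fixed 189 = 559.
Compare {W1}: busing cost 507 + fixed 79 = 586.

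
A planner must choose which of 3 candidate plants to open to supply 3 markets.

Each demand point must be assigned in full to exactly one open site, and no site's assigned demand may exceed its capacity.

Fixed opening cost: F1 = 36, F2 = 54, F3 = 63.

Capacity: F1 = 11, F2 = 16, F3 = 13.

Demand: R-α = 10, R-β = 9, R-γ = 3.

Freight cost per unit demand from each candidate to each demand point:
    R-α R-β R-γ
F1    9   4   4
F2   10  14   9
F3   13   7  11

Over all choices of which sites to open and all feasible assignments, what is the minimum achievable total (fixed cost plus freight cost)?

253

Open {F1, F2}; cheapest assignment that respects the capacities:
  F1 (cap 11, load 9): R-β — cost 9×4 = 36
  F2 (cap 16, load 13): R-α, R-γ — cost 10×10 + 3×9 = 127
  Shipping 163, fixed 90 → total 253.
  Any other capacity-feasible assignment to {F1, F2} ships for at least 163.
Compare {F1, F3}: its best feasible assignment gives total 285.
Compare {F2, F3}: its best feasible assignment gives total 307.
Every other set of open sites that can feasibly serve all demand totals ≥ 285 even under its best assignment. Minimum: 253.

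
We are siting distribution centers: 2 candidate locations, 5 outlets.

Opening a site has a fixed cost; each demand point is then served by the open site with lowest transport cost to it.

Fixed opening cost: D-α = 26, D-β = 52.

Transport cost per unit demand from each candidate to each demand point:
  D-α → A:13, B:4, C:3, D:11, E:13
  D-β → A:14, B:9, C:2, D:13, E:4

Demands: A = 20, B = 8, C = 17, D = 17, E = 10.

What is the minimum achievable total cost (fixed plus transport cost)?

Open {D-α, D-β}: assign each demand point to its cheapest open site.
  A→D-α 20×13=260, B→D-α 8×4=32, C→D-β 17×2=34, D→D-α 17×11=187, E→D-β 10×4=40
  transport cost 553, fixed 78 → total 631.
Compare {D-α}: transport cost 660 + fixed 26 = 686.
Compare {D-β}: transport cost 647 + fixed 52 = 699.

631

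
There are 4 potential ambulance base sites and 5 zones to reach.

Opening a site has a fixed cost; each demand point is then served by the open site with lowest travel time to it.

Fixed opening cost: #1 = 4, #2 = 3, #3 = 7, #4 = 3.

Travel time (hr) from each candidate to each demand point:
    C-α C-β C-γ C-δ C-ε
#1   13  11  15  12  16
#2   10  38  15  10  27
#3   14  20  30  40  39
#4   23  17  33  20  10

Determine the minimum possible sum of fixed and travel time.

66

Open {#1, #2, #4}: assign each demand point to its cheapest open site.
  C-α→#2 10, C-β→#1 11, C-γ→#1 15, C-δ→#2 10, C-ε→#4 10
  travel time 56, fixed 10 → total 66.
Compare {#1, #4}: travel time 61 + fixed 7 = 68.
Compare {#2, #4}: travel time 62 + fixed 6 = 68.
Compare {#1, #2}: travel time 62 + fixed 7 = 69.
All other subsets cost ≥ 68. Minimum total cost: 66.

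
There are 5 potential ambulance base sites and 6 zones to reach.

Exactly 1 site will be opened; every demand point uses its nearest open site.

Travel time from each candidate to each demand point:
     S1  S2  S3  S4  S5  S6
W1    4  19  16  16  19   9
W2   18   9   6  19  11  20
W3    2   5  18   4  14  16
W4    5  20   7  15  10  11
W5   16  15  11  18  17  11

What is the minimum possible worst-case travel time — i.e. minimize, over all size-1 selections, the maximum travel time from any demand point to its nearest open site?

18

Open {W3}.
  Farthest demand point is S3 at travel time 18 (to W3); all others are ≤ 18.
With {W5} the worst case is 18.
With {W1} the worst case is 19.
No size-1 selection achieves below 18.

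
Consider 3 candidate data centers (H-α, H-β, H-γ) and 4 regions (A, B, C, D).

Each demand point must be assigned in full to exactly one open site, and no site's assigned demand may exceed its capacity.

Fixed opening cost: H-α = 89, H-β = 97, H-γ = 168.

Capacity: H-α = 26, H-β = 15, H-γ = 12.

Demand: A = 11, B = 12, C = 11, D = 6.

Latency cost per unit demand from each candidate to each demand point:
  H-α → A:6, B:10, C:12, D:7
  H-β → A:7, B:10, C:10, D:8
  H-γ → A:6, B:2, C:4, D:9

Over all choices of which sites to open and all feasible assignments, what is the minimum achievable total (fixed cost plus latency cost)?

596

Open {H-α, H-β, H-γ}; cheapest assignment that respects the capacities:
  H-α (cap 26, load 17): A, D — cost 11×6 + 6×7 = 108
  H-β (cap 15, load 11): C — cost 11×10 = 110
  H-γ (cap 12, load 12): B — cost 12×2 = 24
  Shipping 242, fixed 354 → total 596.
  Any other capacity-feasible assignment to {H-α, H-β, H-γ} ships for at least 242.
Total demand is 40; every other set of sites either has combined capacity below 40 or cannot fit the demands without splitting one across sites, so {H-α, H-β, H-γ} is the only feasible choice of open sites. Minimum: 596.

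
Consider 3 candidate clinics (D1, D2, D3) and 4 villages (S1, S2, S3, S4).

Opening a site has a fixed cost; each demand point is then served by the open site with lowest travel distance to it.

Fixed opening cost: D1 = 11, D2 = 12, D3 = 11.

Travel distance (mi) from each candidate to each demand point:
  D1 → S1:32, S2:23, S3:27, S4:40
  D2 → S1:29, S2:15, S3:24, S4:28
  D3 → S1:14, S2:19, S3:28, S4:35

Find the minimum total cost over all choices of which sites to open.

104

Open {D2, D3}: assign each demand point to its cheapest open site.
  S1→D3 14, S2→D2 15, S3→D2 24, S4→D2 28
  travel distance 81, fixed 23 → total 104.
Compare {D3}: travel distance 96 + fixed 11 = 107.
Compare {D2}: travel distance 96 + fixed 12 = 108.
Compare {D1, D2, D3}: travel distance 81 + fixed 34 = 115.
All other subsets cost ≥ 107. Minimum total cost: 104.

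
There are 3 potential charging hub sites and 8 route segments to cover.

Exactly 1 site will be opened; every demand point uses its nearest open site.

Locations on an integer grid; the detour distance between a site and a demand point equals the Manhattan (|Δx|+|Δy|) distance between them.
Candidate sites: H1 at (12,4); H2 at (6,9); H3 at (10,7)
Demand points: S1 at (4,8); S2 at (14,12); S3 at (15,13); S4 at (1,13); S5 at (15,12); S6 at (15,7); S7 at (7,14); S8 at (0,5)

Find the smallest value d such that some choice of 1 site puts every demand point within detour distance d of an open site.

13

Open {H2}.
  Farthest demand point is S3 at detour distance 13 (to H2); all others are ≤ 13.
With {H3} the worst case is 15.
With {H1} the worst case is 20.
No size-1 selection achieves below 13.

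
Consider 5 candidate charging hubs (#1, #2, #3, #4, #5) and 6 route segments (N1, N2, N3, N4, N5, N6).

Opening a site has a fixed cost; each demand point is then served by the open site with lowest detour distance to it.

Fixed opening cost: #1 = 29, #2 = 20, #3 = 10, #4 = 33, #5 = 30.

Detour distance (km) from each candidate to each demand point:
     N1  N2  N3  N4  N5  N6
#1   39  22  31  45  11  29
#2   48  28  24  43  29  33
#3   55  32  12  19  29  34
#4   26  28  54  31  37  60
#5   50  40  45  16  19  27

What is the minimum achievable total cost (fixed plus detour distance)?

171

Open {#1, #3}: assign each demand point to its cheapest open site.
  N1→#1 39, N2→#1 22, N3→#3 12, N4→#3 19, N5→#1 11, N6→#1 29
  detour distance 132, fixed 39 → total 171.
Compare {#3}: detour distance 181 + fixed 10 = 191.
Compare {#3, #4}: detour distance 148 + fixed 43 = 191.
Compare {#1, #2, #3}: detour distance 132 + fixed 59 = 191.
All other subsets cost ≥ 191. Minimum total cost: 171.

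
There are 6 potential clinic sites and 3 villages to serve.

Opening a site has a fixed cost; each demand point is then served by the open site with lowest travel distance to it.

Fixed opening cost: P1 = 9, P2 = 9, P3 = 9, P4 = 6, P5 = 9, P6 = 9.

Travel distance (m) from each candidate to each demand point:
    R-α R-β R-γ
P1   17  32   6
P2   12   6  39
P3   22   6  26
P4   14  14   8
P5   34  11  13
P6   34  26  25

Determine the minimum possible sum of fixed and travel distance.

Open {P2, P4}: assign each demand point to its cheapest open site.
  R-α→P2 12, R-β→P2 6, R-γ→P4 8
  travel distance 26, fixed 15 → total 41.
Compare {P4}: travel distance 36 + fixed 6 = 42.
Compare {P1, P2}: travel distance 24 + fixed 18 = 42.
Compare {P3, P4}: travel distance 28 + fixed 15 = 43.
All other subsets cost ≥ 42. Minimum total cost: 41.

41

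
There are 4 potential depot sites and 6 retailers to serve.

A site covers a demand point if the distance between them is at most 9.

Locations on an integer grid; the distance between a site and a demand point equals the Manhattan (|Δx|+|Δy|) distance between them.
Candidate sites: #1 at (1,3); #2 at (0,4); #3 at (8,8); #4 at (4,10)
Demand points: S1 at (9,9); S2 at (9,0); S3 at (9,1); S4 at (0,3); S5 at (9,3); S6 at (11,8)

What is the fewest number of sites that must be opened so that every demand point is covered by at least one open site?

Coverage sets (demand points within 9 of each site):
  #1: {S4, S5}
  #2: {S4}
  #3: {S1, S2, S3, S5, S6}
  #4: {S1, S6}
No single site covers all 6 demand points.
But {#1, #3} covers everything, so the minimum is 2.

2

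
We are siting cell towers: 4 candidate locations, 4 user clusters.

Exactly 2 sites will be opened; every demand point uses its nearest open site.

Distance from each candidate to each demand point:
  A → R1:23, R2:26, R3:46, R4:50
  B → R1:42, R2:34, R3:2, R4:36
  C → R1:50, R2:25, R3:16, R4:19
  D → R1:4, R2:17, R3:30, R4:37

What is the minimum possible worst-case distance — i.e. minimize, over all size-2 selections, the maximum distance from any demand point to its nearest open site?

19

Open {C, D}.
  Farthest demand point is R4 at distance 19 (to C); all others are ≤ 19.
With {A, C} the worst case is 25.
With {A, B} the worst case is 36.
No size-2 selection achieves below 19.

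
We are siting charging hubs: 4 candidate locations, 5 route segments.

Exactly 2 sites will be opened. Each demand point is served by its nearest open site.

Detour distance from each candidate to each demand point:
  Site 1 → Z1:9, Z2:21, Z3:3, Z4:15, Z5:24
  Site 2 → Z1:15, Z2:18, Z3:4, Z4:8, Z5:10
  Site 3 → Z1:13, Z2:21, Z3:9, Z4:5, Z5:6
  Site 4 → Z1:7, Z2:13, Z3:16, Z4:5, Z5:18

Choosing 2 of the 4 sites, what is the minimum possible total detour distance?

39

Open {Site 2, Site 4}.
  Z1→Site 4 7, Z2→Site 4 13, Z3→Site 2 4, Z4→Site 4 5, Z5→Site 2 10  ⇒ total 39.
Compare {Site 3, Site 4}: total 40.
Compare {Site 1, Site 3}: total 44.
No size-2 selection does better; minimum is 39.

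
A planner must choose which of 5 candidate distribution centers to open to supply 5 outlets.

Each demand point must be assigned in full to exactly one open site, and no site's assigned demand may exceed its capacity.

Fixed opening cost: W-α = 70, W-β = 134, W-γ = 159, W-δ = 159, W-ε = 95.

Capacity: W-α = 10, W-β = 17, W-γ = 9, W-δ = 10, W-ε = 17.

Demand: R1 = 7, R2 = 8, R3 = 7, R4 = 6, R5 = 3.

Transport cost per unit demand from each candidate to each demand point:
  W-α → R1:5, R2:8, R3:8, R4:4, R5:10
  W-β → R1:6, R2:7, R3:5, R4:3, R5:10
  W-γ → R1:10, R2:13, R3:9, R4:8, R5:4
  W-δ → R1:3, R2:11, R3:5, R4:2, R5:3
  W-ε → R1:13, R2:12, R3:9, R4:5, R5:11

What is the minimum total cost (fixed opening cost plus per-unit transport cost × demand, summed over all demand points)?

Open {W-β, W-ε}; cheapest assignment that respects the capacities:
  W-β (cap 17, load 15): R1, R2 — cost 7×6 + 8×7 = 98
  W-ε (cap 17, load 16): R3, R4, R5 — cost 7×9 + 6×5 + 3×11 = 126
  Shipping 224, fixed 229 → total 453.
  Any other capacity-feasible assignment to {W-β, W-ε} ships for at least 224.
Compare {W-α, W-β, W-ε}: its best feasible assignment gives total 485.
Compare {W-α, W-β, W-δ}: its best feasible assignment gives total 508.
Every other set of open sites that can feasibly serve all demand totals ≥ 485 even under its best assignment. Minimum: 453.

453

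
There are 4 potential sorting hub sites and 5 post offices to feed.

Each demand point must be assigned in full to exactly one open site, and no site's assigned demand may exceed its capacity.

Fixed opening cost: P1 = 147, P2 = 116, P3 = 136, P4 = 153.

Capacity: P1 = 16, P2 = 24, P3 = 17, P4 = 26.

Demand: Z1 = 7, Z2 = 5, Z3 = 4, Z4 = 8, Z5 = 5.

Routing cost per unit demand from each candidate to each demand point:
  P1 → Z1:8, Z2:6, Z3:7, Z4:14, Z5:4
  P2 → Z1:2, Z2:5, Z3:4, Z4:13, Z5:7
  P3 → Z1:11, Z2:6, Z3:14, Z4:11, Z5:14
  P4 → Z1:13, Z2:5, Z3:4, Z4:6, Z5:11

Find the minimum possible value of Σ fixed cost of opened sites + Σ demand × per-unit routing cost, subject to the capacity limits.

Open {P2, P4}; cheapest assignment that respects the capacities:
  P2 (cap 24, load 21): Z1, Z2, Z3, Z5 — cost 7×2 + 5×5 + 4×4 + 5×7 = 90
  P4 (cap 26, load 8): Z4 — cost 8×6 = 48
  Shipping 138, fixed 269 → total 407.
  Any other capacity-feasible assignment to {P2, P4} ships for at least 138.
Compare {P2, P3}: its best feasible assignment gives total 430.
Compare {P1, P2}: its best feasible assignment gives total 442.
Every other set of open sites that can feasibly serve all demand totals ≥ 430 even under its best assignment. Minimum: 407.

407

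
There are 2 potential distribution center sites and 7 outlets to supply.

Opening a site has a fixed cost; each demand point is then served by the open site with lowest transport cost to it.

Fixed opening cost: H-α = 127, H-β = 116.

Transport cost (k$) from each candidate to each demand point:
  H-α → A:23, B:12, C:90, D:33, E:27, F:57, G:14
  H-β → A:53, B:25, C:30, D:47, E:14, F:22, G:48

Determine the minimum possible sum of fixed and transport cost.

355

Open {H-β}: assign each demand point to its cheapest open site.
  A→H-β 53, B→H-β 25, C→H-β 30, D→H-β 47, E→H-β 14, F→H-β 22, G→H-β 48
  transport cost 239, fixed 116 → total 355.
Compare {H-α}: transport cost 256 + fixed 127 = 383.
Compare {H-α, H-β}: transport cost 148 + fixed 243 = 391.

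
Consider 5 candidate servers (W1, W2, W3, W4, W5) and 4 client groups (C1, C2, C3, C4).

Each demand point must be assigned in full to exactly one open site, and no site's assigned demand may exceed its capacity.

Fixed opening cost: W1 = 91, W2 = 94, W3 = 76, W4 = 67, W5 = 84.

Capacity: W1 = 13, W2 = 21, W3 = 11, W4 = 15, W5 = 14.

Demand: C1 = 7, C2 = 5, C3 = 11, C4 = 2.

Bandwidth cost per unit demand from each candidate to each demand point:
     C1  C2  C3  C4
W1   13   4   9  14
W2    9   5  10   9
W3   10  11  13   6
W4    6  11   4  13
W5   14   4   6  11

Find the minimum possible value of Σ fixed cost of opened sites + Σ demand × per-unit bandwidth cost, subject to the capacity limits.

Open {W2, W4}; cheapest assignment that respects the capacities:
  W2 (cap 21, load 14): C1, C2, C4 — cost 7×9 + 5×5 + 2×9 = 106
  W4 (cap 15, load 11): C3 — cost 11×4 = 44
  Shipping 150, fixed 161 → total 311.
  Any other capacity-feasible assignment to {W2, W4} ships for at least 150.
Compare {W4, W5}: its best feasible assignment gives total 335.
Compare {W1, W4}: its best feasible assignment gives total 339.
Every other set of open sites that can feasibly serve all demand totals ≥ 335 even under its best assignment. Minimum: 311.

311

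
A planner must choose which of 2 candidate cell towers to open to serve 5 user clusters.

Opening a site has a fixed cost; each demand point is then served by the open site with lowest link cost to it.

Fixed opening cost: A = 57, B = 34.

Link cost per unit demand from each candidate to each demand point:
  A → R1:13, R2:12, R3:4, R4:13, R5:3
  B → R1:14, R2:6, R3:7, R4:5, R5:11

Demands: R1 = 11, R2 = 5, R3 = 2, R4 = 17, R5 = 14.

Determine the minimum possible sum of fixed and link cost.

Open {A, B}: assign each demand point to its cheapest open site.
  R1→A 11×13=143, R2→B 5×6=30, R3→A 2×4=8, R4→B 17×5=85, R5→A 14×3=42
  link cost 308, fixed 91 → total 399.
Compare {B}: link cost 437 + fixed 34 = 471.
Compare {A}: link cost 474 + fixed 57 = 531.

399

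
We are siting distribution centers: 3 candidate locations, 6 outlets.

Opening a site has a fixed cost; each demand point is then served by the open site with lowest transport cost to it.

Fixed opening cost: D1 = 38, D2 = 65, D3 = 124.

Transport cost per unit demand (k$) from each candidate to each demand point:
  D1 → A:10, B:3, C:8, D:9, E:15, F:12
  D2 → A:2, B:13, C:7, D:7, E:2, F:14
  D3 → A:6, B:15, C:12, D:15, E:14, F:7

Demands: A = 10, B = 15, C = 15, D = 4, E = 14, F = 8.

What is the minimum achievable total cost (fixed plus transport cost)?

Open {D1, D2}: assign each demand point to its cheapest open site.
  A→D2 10×2=20, B→D1 15×3=45, C→D2 15×7=105, D→D2 4×7=28, E→D2 14×2=28, F→D1 8×12=96
  transport cost 322, fixed 103 → total 425.
Compare {D1, D2, D3}: transport cost 282 + fixed 227 = 509.
Compare {D2}: transport cost 488 + fixed 65 = 553.
Compare {D2, D3}: transport cost 432 + fixed 189 = 621.
All other subsets cost ≥ 509. Minimum total cost: 425.

425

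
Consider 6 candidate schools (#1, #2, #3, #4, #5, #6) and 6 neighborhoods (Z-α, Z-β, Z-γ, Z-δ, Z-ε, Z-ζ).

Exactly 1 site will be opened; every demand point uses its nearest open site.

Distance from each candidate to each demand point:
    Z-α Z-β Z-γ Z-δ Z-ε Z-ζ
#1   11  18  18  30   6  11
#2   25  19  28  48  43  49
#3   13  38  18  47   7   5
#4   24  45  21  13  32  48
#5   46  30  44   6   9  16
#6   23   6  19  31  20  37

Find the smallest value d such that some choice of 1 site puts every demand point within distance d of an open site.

Open {#1}.
  Farthest demand point is Z-δ at distance 30 (to #1); all others are ≤ 30.
With {#6} the worst case is 37.
With {#5} the worst case is 46.
No size-1 selection achieves below 30.

30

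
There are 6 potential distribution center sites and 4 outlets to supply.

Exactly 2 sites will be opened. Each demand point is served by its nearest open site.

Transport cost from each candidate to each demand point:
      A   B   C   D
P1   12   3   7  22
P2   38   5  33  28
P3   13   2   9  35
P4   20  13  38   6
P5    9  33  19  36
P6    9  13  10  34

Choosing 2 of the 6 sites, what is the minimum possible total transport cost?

28

Open {P1, P4}.
  A→P1 12, B→P1 3, C→P1 7, D→P4 6  ⇒ total 28.
Compare {P3, P4}: total 30.
Compare {P4, P6}: total 38.
No size-2 selection does better; minimum is 28.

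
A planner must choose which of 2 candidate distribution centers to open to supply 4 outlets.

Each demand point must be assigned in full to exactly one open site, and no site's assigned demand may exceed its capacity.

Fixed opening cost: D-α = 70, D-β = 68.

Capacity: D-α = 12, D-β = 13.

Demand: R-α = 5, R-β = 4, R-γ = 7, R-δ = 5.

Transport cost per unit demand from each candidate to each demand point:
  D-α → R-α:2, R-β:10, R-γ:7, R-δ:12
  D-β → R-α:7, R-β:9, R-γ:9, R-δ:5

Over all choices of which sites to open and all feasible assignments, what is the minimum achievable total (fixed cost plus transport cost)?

Open {D-α, D-β}; cheapest assignment that respects the capacities:
  D-α (cap 12, load 12): R-α, R-γ — cost 5×2 + 7×7 = 59
  D-β (cap 13, load 9): R-β, R-δ — cost 4×9 + 5×5 = 61
  Shipping 120, fixed 138 → total 258.
  Any other capacity-feasible assignment to {D-α, D-β} ships for at least 120.
Total demand is 21 and no other set of sites has combined capacity ≥ 21, so {D-α, D-β} is the only feasible choice of open sites. Minimum: 258.

258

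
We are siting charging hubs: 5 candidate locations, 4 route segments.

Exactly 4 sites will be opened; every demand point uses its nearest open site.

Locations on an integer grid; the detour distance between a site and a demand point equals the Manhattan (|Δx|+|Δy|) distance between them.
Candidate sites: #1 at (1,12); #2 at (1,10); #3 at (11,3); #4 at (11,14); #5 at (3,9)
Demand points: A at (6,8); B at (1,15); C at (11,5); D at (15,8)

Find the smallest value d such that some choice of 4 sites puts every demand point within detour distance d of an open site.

Open {#1, #2, #3, #4}.
  Farthest demand point is D at detour distance 9 (to #3); all others are ≤ 9.
With {#1, #2, #3, #5} the worst case is 9.
With {#1, #3, #4, #5} the worst case is 9.
No size-4 selection achieves below 9.

9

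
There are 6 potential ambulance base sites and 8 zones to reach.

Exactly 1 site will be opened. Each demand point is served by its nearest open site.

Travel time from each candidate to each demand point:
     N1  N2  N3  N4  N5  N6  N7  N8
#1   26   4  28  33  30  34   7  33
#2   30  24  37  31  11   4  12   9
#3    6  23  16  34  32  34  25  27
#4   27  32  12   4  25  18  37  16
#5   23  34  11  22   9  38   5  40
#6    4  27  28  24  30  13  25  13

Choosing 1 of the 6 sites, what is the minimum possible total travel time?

Open {#2}.
  N1→#2 30, N2→#2 24, N3→#2 37, N4→#2 31, N5→#2 11, N6→#2 4, N7→#2 12, N8→#2 9  ⇒ total 158.
Compare {#6}: total 164.
Compare {#4}: total 171.
No size-1 selection does better; minimum is 158.

158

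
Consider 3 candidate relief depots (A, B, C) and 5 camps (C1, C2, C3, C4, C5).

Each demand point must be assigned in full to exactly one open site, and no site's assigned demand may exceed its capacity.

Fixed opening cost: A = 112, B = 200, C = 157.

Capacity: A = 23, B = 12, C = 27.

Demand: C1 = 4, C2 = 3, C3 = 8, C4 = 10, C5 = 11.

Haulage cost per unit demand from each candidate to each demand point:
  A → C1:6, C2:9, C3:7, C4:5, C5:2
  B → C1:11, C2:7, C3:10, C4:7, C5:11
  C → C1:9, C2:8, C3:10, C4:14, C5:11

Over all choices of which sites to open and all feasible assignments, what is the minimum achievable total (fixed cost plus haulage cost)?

481

Open {A, C}; cheapest assignment that respects the capacities:
  A (cap 23, load 21): C4, C5 — cost 10×5 + 11×2 = 72
  C (cap 27, load 15): C1, C2, C3 — cost 4×9 + 3×8 + 8×10 = 140
  Shipping 212, fixed 269 → total 481.
  Any other capacity-feasible assignment to {A, C} ships for at least 212.
Compare {A, B, C}: its best feasible assignment gives total 665.
Compare {B, C}: its best feasible assignment gives total 688.
Every other set of open sites that can feasibly serve all demand totals ≥ 665 even under its best assignment. Minimum: 481.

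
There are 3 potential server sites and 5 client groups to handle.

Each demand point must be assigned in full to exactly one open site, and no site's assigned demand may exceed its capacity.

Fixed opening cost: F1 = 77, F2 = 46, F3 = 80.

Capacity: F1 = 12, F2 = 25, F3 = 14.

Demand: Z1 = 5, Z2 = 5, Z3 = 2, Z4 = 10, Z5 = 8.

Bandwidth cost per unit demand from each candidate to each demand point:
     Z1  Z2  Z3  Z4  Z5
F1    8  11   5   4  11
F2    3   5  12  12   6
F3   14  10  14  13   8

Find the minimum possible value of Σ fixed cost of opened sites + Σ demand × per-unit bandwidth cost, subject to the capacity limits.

261

Open {F1, F2}; cheapest assignment that respects the capacities:
  F1 (cap 12, load 12): Z3, Z4 — cost 2×5 + 10×4 = 50
  F2 (cap 25, load 18): Z1, Z2, Z5 — cost 5×3 + 5×5 + 8×6 = 88
  Shipping 138, fixed 123 → total 261.
  Any other capacity-feasible assignment to {F1, F2} ships for at least 138.
Compare {F1, F2, F3}: its best feasible assignment gives total 341.
Compare {F2, F3}: its best feasible assignment gives total 368.
Every other set of open sites that can feasibly serve all demand totals ≥ 341 even under its best assignment. Minimum: 261.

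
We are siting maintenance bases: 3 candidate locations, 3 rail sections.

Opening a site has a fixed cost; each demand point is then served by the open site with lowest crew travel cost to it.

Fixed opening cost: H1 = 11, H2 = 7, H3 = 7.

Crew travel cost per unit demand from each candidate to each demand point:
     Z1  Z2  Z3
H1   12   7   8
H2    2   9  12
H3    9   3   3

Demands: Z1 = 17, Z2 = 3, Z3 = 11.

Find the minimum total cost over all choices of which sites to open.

90

Open {H2, H3}: assign each demand point to its cheapest open site.
  Z1→H2 17×2=34, Z2→H3 3×3=9, Z3→H3 11×3=33
  crew travel cost 76, fixed 14 → total 90.
Compare {H1, H2, H3}: crew travel cost 76 + fixed 25 = 101.
Compare {H1, H2}: crew travel cost 143 + fixed 18 = 161.
Compare {H2}: crew travel cost 193 + fixed 7 = 200.
All other subsets cost ≥ 101. Minimum total cost: 90.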